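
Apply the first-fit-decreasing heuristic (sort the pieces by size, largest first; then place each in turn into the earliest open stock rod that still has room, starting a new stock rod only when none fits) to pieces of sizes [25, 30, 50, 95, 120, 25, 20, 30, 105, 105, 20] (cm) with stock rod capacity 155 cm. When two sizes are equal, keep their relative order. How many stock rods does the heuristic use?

5

Sorted descending: 120, 105, 105, 95, 50, 30, 30, 25, 25, 20, 20.
  120 → stock rod 1 (new)  [load 120/155]
  105 → stock rod 2 (new)  [load 105/155]
  105 → stock rod 3 (new)  [load 105/155]
  95 → stock rod 4 (new)  [load 95/155]
  50 → stock rod 2  [load 155/155]
  30 → stock rod 1  [load 150/155]
  30 → stock rod 3  [load 135/155]
  25 → stock rod 4  [load 120/155]
  25 → stock rod 4  [load 145/155]
  20 → stock rod 3  [load 155/155]
  20 → stock rod 5 (new)  [load 20/155]
5 stock rods opened.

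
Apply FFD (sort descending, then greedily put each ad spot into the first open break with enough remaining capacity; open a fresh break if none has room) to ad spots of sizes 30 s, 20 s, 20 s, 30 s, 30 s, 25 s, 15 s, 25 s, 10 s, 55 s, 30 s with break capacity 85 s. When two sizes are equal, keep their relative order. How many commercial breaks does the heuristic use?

Sorted descending: 55, 30, 30, 30, 30, 25, 25, 20, 20, 15, 10.
  55 → break 1 (new)  [load 55/85]
  30 → break 1  [load 85/85]
  30 → break 2 (new)  [load 30/85]
  30 → break 2  [load 60/85]
  30 → break 3 (new)  [load 30/85]
  25 → break 2  [load 85/85]
  25 → break 3  [load 55/85]
  20 → break 3  [load 75/85]
  20 → break 4 (new)  [load 20/85]
  15 → break 4  [load 35/85]
  10 → break 3  [load 85/85]
4 commercial breaks opened.

4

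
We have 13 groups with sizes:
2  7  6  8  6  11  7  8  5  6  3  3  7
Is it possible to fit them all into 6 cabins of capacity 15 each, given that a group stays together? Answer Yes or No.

Yes

A valid assignment using 6 cabins:
  cabin 1: 11 + 3 = 14
  cabin 2: 8 + 7 = 15
  cabin 3: 8 + 7 = 15
  cabin 4: 7 + 6 + 2 = 15
  cabin 5: 6 + 6 + 3 = 15
  cabin 6: 5 = 5
Every load is within 15, so 6 cabins suffice.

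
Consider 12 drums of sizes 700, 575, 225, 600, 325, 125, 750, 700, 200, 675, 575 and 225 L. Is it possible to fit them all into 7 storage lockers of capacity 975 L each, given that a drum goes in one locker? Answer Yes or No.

Yes

A valid assignment using 7 storage lockers:
  locker 1: 750 + 225 = 975
  locker 2: 700 + 225 = 925
  locker 3: 700 + 200 = 900
  locker 4: 675 + 125 = 800
  locker 5: 600 + 325 = 925
  locker 6: 575 = 575
  locker 7: 575 = 575
Every load is within 975 L, so 7 storage lockers suffice.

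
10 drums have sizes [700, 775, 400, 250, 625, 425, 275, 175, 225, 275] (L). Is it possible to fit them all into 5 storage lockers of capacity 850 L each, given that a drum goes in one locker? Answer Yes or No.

No

Total = 4125 L; ⌈4125/850⌉ = 5.
The bound of 5 does not rule out 5, but exhaustive search shows no assignment into 5 storage lockers of capacity 850 L exists — the minimum is 6.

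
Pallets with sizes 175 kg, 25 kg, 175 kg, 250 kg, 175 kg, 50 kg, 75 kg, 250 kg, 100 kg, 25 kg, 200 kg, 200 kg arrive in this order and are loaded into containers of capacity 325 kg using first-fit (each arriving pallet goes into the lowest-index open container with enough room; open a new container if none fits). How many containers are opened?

7

  175 → container 1 (new)  [load 175/325]
  25 → container 1  [load 200/325]
  175 → container 2 (new)  [load 175/325]
  250 → container 3 (new)  [load 250/325]
  175 → container 4 (new)  [load 175/325]
  50 → container 1  [load 250/325]
  75 → container 1  [load 325/325]
  250 → container 5 (new)  [load 250/325]
  100 → container 2  [load 275/325]
  25 → container 2  [load 300/325]
  200 → container 6 (new)  [load 200/325]
  200 → container 7 (new)  [load 200/325]
7 containers opened.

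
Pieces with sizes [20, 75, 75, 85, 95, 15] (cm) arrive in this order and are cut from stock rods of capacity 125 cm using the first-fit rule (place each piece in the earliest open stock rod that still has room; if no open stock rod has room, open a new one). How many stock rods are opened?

  20 → stock rod 1 (new)  [load 20/125]
  75 → stock rod 1  [load 95/125]
  75 → stock rod 2 (new)  [load 75/125]
  85 → stock rod 3 (new)  [load 85/125]
  95 → stock rod 4 (new)  [load 95/125]
  15 → stock rod 1  [load 110/125]
4 stock rods opened.

4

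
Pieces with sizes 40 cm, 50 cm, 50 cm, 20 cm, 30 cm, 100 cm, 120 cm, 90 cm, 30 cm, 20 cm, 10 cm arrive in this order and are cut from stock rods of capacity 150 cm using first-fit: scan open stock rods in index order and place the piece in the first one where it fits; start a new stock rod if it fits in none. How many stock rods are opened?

4

  40 → stock rod 1 (new)  [load 40/150]
  50 → stock rod 1  [load 90/150]
  50 → stock rod 1  [load 140/150]
  20 → stock rod 2 (new)  [load 20/150]
  30 → stock rod 2  [load 50/150]
  100 → stock rod 2  [load 150/150]
  120 → stock rod 3 (new)  [load 120/150]
  90 → stock rod 4 (new)  [load 90/150]
  30 → stock rod 3  [load 150/150]
  20 → stock rod 4  [load 110/150]
  10 → stock rod 1  [load 150/150]
4 stock rods opened.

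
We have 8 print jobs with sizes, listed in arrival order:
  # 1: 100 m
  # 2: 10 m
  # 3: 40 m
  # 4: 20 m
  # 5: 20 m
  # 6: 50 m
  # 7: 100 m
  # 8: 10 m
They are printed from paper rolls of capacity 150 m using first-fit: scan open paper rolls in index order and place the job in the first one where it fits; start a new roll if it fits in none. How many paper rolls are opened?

  100 → roll 1 (new)  [load 100/150]
  10 → roll 1  [load 110/150]
  40 → roll 1  [load 150/150]
  20 → roll 2 (new)  [load 20/150]
  20 → roll 2  [load 40/150]
  50 → roll 2  [load 90/150]
  100 → roll 3 (new)  [load 100/150]
  10 → roll 2  [load 100/150]
3 paper rolls opened.

3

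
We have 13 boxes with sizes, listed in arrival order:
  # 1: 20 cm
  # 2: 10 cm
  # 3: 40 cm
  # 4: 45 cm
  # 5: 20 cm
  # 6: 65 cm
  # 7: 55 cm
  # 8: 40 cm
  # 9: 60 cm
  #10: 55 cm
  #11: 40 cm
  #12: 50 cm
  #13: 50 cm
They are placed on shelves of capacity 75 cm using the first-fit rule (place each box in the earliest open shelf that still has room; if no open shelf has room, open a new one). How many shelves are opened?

10

  20 → shelf 1 (new)  [load 20/75]
  10 → shelf 1  [load 30/75]
  40 → shelf 1  [load 70/75]
  45 → shelf 2 (new)  [load 45/75]
  20 → shelf 2  [load 65/75]
  65 → shelf 3 (new)  [load 65/75]
  55 → shelf 4 (new)  [load 55/75]
  40 → shelf 5 (new)  [load 40/75]
  60 → shelf 6 (new)  [load 60/75]
  55 → shelf 7 (new)  [load 55/75]
  40 → shelf 8 (new)  [load 40/75]
  50 → shelf 9 (new)  [load 50/75]
  50 → shelf 10 (new)  [load 50/75]
10 shelves opened.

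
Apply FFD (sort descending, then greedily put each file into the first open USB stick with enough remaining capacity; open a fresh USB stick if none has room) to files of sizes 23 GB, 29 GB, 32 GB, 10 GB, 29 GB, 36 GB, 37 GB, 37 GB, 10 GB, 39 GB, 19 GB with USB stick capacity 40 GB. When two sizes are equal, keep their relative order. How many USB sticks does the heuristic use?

Sorted descending: 39, 37, 37, 36, 32, 29, 29, 23, 19, 10, 10.
  39 → USB stick 1 (new)  [load 39/40]
  37 → USB stick 2 (new)  [load 37/40]
  37 → USB stick 3 (new)  [load 37/40]
  36 → USB stick 4 (new)  [load 36/40]
  32 → USB stick 5 (new)  [load 32/40]
  29 → USB stick 6 (new)  [load 29/40]
  29 → USB stick 7 (new)  [load 29/40]
  23 → USB stick 8 (new)  [load 23/40]
  19 → USB stick 9 (new)  [load 19/40]
  10 → USB stick 6  [load 39/40]
  10 → USB stick 7  [load 39/40]
9 USB sticks opened.

9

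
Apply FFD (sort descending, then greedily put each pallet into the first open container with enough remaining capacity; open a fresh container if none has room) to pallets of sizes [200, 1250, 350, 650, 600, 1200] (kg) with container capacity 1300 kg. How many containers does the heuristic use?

Sorted descending: 1250, 1200, 650, 600, 350, 200.
  1250 → container 1 (new)  [load 1250/1300]
  1200 → container 2 (new)  [load 1200/1300]
  650 → container 3 (new)  [load 650/1300]
  600 → container 3  [load 1250/1300]
  350 → container 4 (new)  [load 350/1300]
  200 → container 4  [load 550/1300]
4 containers opened.

4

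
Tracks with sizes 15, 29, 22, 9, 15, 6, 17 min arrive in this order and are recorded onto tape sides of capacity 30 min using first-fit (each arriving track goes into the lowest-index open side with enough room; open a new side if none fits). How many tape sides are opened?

  15 → side 1 (new)  [load 15/30]
  29 → side 2 (new)  [load 29/30]
  22 → side 3 (new)  [load 22/30]
  9 → side 1  [load 24/30]
  15 → side 4 (new)  [load 15/30]
  6 → side 1  [load 30/30]
  17 → side 5 (new)  [load 17/30]
5 tape sides opened.

5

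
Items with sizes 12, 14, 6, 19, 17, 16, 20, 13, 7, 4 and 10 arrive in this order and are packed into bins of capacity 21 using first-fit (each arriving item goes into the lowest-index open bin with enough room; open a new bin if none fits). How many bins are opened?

  12 → bin 1 (new)  [load 12/21]
  14 → bin 2 (new)  [load 14/21]
  6 → bin 1  [load 18/21]
  19 → bin 3 (new)  [load 19/21]
  17 → bin 4 (new)  [load 17/21]
  16 → bin 5 (new)  [load 16/21]
  20 → bin 6 (new)  [load 20/21]
  13 → bin 7 (new)  [load 13/21]
  7 → bin 2  [load 21/21]
  4 → bin 4  [load 21/21]
  10 → bin 8 (new)  [load 10/21]
8 bins opened.

8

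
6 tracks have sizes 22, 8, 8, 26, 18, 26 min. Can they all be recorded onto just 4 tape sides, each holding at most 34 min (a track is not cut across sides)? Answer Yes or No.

Yes

A valid assignment using 4 tape sides:
  side 1: 26 + 8 = 34
  side 2: 26 + 8 = 34
  side 3: 22 = 22
  side 4: 18 = 18
Every load is within 34 min, so 4 tape sides suffice.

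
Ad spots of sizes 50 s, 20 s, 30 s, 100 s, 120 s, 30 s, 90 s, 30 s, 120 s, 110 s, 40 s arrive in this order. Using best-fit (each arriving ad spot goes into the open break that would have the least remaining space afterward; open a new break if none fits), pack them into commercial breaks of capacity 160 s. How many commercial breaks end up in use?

6

  50 → break 1 (new)  [load 50/160]
  20 → break 1  [load 70/160]
  30 → break 1  [load 100/160]
  100 → break 2 (new)  [load 100/160]
  120 → break 3 (new)  [load 120/160]
  30 → break 3  [load 150/160]
  90 → break 4 (new)  [load 90/160]
  30 → break 1  [load 130/160]
  120 → break 5 (new)  [load 120/160]
  110 → break 6 (new)  [load 110/160]
  40 → break 5  [load 160/160]
6 commercial breaks opened.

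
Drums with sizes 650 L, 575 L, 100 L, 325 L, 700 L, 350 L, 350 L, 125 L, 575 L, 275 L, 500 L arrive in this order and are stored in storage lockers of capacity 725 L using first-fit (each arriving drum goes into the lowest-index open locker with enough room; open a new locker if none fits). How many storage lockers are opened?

8

  650 → locker 1 (new)  [load 650/725]
  575 → locker 2 (new)  [load 575/725]
  100 → locker 2  [load 675/725]
  325 → locker 3 (new)  [load 325/725]
  700 → locker 4 (new)  [load 700/725]
  350 → locker 3  [load 675/725]
  350 → locker 5 (new)  [load 350/725]
  125 → locker 5  [load 475/725]
  575 → locker 6 (new)  [load 575/725]
  275 → locker 7 (new)  [load 275/725]
  500 → locker 8 (new)  [load 500/725]
8 storage lockers opened.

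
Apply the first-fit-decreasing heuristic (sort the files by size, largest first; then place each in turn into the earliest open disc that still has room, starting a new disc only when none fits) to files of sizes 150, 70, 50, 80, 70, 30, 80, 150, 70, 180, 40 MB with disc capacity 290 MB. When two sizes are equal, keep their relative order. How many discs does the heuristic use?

Sorted descending: 180, 150, 150, 80, 80, 70, 70, 70, 50, 40, 30.
  180 → disc 1 (new)  [load 180/290]
  150 → disc 2 (new)  [load 150/290]
  150 → disc 3 (new)  [load 150/290]
  80 → disc 1  [load 260/290]
  80 → disc 2  [load 230/290]
  70 → disc 3  [load 220/290]
  70 → disc 3  [load 290/290]
  70 → disc 4 (new)  [load 70/290]
  50 → disc 2  [load 280/290]
  40 → disc 4  [load 110/290]
  30 → disc 1  [load 290/290]
4 discs opened.

4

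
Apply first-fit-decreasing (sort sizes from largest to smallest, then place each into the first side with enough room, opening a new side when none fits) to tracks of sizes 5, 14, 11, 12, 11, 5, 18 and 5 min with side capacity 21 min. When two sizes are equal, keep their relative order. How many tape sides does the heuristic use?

Sorted descending: 18, 14, 12, 11, 11, 5, 5, 5.
  18 → side 1 (new)  [load 18/21]
  14 → side 2 (new)  [load 14/21]
  12 → side 3 (new)  [load 12/21]
  11 → side 4 (new)  [load 11/21]
  11 → side 5 (new)  [load 11/21]
  5 → side 2  [load 19/21]
  5 → side 3  [load 17/21]
  5 → side 4  [load 16/21]
5 tape sides opened.

5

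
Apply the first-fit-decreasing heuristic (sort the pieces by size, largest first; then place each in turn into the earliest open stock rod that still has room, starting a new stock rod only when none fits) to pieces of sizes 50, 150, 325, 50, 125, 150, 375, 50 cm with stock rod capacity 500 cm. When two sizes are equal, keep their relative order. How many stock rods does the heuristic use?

Sorted descending: 375, 325, 150, 150, 125, 50, 50, 50.
  375 → stock rod 1 (new)  [load 375/500]
  325 → stock rod 2 (new)  [load 325/500]
  150 → stock rod 2  [load 475/500]
  150 → stock rod 3 (new)  [load 150/500]
  125 → stock rod 1  [load 500/500]
  50 → stock rod 3  [load 200/500]
  50 → stock rod 3  [load 250/500]
  50 → stock rod 3  [load 300/500]
3 stock rods opened.

3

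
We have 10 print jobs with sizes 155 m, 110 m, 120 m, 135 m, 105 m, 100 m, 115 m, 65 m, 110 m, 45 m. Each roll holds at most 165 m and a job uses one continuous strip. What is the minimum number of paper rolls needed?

8

Total = 155 + 135 + 120 + 115 + 110 + 110 + 105 + 100 + 65 + 45 = 1060 m.
Lower bound: ⌈1060/165⌉ = 7 paper rolls.
Also, 8 print jobs each exceed 165/2 m, and no two of those can share a roll, so at least 8 paper rolls are needed.
A packing using 8 paper rolls:
  roll 1: 155 = 155
  roll 2: 135 = 135
  roll 3: 120 + 45 = 165
  roll 4: 115 = 115
  roll 5: 110 = 110
  roll 6: 110 = 110
  roll 7: 105 = 105
  roll 8: 100 + 65 = 165
This matches the lower bound, so 8 is optimal.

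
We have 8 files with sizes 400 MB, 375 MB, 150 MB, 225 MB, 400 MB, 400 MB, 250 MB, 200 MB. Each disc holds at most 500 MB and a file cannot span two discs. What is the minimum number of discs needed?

6

Total = 400 + 400 + 400 + 375 + 250 + 225 + 200 + 150 = 2400 MB.
Lower bound: ⌈2400/500⌉ = 5 discs.
A packing using 6 discs:
  disc 1: 400 = 400
  disc 2: 400 = 400
  disc 3: 400 = 400
  disc 4: 375 = 375
  disc 5: 250 + 225 = 475
  disc 6: 200 + 150 = 350
No arrangement into 5 discs stays within capacity, so 6 is optimal.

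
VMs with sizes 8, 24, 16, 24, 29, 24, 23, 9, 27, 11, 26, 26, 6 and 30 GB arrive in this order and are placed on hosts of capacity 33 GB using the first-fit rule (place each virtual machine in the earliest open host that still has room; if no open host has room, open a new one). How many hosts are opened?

  8 → host 1 (new)  [load 8/33]
  24 → host 1  [load 32/33]
  16 → host 2 (new)  [load 16/33]
  24 → host 3 (new)  [load 24/33]
  29 → host 4 (new)  [load 29/33]
  24 → host 5 (new)  [load 24/33]
  23 → host 6 (new)  [load 23/33]
  9 → host 2  [load 25/33]
  27 → host 7 (new)  [load 27/33]
  11 → host 8 (new)  [load 11/33]
  26 → host 9 (new)  [load 26/33]
  26 → host 10 (new)  [load 26/33]
  6 → host 2  [load 31/33]
  30 → host 11 (new)  [load 30/33]
11 hosts opened.

11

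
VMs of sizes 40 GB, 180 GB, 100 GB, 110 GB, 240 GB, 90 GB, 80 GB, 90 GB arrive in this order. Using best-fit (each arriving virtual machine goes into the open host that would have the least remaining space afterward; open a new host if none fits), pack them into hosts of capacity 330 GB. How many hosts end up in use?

  40 → host 1 (new)  [load 40/330]
  180 → host 1  [load 220/330]
  100 → host 1  [load 320/330]
  110 → host 2 (new)  [load 110/330]
  240 → host 3 (new)  [load 240/330]
  90 → host 3  [load 330/330]
  80 → host 2  [load 190/330]
  90 → host 2  [load 280/330]
3 hosts opened.

3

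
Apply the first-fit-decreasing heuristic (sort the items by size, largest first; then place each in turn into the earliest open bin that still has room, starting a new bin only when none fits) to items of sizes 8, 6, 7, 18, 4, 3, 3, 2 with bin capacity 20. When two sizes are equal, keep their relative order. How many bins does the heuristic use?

Sorted descending: 18, 8, 7, 6, 4, 3, 3, 2.
  18 → bin 1 (new)  [load 18/20]
  8 → bin 2 (new)  [load 8/20]
  7 → bin 2  [load 15/20]
  6 → bin 3 (new)  [load 6/20]
  4 → bin 2  [load 19/20]
  3 → bin 3  [load 9/20]
  3 → bin 3  [load 12/20]
  2 → bin 1  [load 20/20]
3 bins opened.

3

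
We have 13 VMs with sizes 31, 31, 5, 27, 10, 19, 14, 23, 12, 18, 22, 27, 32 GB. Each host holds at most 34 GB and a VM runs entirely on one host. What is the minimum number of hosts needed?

Total = 32 + 31 + 31 + 27 + 27 + 23 + 22 + 19 + 18 + 14 + 12 + 10 + 5 = 271 GB.
Lower bound: ⌈271/34⌉ = 8 hosts.
Also, 9 VMs each exceed 17 GB, and no two of those can share a host, so at least 9 hosts are needed.
A packing using 9 hosts:
  host 1: 32 = 32
  host 2: 31 = 31
  host 3: 31 = 31
  host 4: 27 + 5 = 32
  host 5: 27 = 27
  host 6: 23 + 10 = 33
  host 7: 22 + 12 = 34
  host 8: 19 + 14 = 33
  host 9: 18 = 18
This matches the lower bound, so 9 is optimal.

9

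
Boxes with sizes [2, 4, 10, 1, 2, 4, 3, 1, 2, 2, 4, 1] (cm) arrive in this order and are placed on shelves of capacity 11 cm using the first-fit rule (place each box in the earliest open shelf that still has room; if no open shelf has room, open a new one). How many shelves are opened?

  2 → shelf 1 (new)  [load 2/11]
  4 → shelf 1  [load 6/11]
  10 → shelf 2 (new)  [load 10/11]
  1 → shelf 1  [load 7/11]
  2 → shelf 1  [load 9/11]
  4 → shelf 3 (new)  [load 4/11]
  3 → shelf 3  [load 7/11]
  1 → shelf 1  [load 10/11]
  2 → shelf 3  [load 9/11]
  2 → shelf 3  [load 11/11]
  4 → shelf 4 (new)  [load 4/11]
  1 → shelf 1  [load 11/11]
4 shelves opened.

4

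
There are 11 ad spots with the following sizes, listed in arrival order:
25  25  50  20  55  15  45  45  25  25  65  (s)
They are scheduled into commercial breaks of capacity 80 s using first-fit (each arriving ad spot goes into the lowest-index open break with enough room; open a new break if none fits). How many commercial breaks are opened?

6

  25 → break 1 (new)  [load 25/80]
  25 → break 1  [load 50/80]
  50 → break 2 (new)  [load 50/80]
  20 → break 1  [load 70/80]
  55 → break 3 (new)  [load 55/80]
  15 → break 2  [load 65/80]
  45 → break 4 (new)  [load 45/80]
  45 → break 5 (new)  [load 45/80]
  25 → break 3  [load 80/80]
  25 → break 4  [load 70/80]
  65 → break 6 (new)  [load 65/80]
6 commercial breaks opened.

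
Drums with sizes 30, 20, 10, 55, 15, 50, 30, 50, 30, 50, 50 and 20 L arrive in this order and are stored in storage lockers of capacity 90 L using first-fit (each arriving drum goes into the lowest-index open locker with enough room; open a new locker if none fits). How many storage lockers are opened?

  30 → locker 1 (new)  [load 30/90]
  20 → locker 1  [load 50/90]
  10 → locker 1  [load 60/90]
  55 → locker 2 (new)  [load 55/90]
  15 → locker 1  [load 75/90]
  50 → locker 3 (new)  [load 50/90]
  30 → locker 2  [load 85/90]
  50 → locker 4 (new)  [load 50/90]
  30 → locker 3  [load 80/90]
  50 → locker 5 (new)  [load 50/90]
  50 → locker 6 (new)  [load 50/90]
  20 → locker 4  [load 70/90]
6 storage lockers opened.

6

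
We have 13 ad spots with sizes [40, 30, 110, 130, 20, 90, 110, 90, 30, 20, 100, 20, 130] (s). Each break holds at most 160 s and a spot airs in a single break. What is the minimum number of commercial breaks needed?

Total = 130 + 130 + 110 + 110 + 100 + 90 + 90 + 40 + 30 + 30 + 20 + 20 + 20 = 920 s.
Lower bound: ⌈920/160⌉ = 6 commercial breaks.
Also, 7 ad spots each exceed 80 s, and no two of those can share a break, so at least 7 commercial breaks are needed.
A packing using 7 commercial breaks:
  break 1: 130 + 30 = 160
  break 2: 130 + 30 = 160
  break 3: 110 + 40 = 150
  break 4: 110 + 20 + 20 = 150
  break 5: 100 + 20 = 120
  break 6: 90 = 90
  break 7: 90 = 90
This matches the lower bound, so 7 is optimal.

7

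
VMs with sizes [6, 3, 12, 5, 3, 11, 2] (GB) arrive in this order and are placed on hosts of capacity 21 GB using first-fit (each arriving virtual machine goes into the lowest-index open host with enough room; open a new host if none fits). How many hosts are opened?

2

  6 → host 1 (new)  [load 6/21]
  3 → host 1  [load 9/21]
  12 → host 1  [load 21/21]
  5 → host 2 (new)  [load 5/21]
  3 → host 2  [load 8/21]
  11 → host 2  [load 19/21]
  2 → host 2  [load 21/21]
2 hosts opened.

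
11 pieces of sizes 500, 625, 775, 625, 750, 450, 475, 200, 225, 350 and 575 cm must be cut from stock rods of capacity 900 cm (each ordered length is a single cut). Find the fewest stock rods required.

Total = 775 + 750 + 625 + 625 + 575 + 500 + 475 + 450 + 350 + 225 + 200 = 5550 cm.
Lower bound: ⌈5550/900⌉ = 7 stock rods.
A packing using 8 stock rods:
  stock rod 1: 775 = 775
  stock rod 2: 750 = 750
  stock rod 3: 625 + 225 = 850
  stock rod 4: 625 + 200 = 825
  stock rod 5: 575 = 575
  stock rod 6: 500 + 350 = 850
  stock rod 7: 475 = 475
  stock rod 8: 450 = 450
No arrangement into 7 stock rods stays within capacity, so 8 is optimal.

8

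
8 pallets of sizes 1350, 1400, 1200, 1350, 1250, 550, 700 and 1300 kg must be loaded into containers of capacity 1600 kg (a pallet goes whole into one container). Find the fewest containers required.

Total = 1400 + 1350 + 1350 + 1300 + 1250 + 1200 + 700 + 550 = 9100 kg.
Lower bound: ⌈9100/1600⌉ = 6 containers.
A packing using 7 containers:
  container 1: 1400 = 1400
  container 2: 1350 = 1350
  container 3: 1350 = 1350
  container 4: 1300 = 1300
  container 5: 1250 = 1250
  container 6: 1200 = 1200
  container 7: 700 + 550 = 1250
No arrangement into 6 containers stays within capacity, so 7 is optimal.

7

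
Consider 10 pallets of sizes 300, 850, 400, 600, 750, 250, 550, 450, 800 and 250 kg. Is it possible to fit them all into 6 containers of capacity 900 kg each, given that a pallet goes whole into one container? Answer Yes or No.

No

Total = 5200 kg; ⌈5200/900⌉ = 6.
The bound of 6 does not rule out 6, but exhaustive search shows no assignment into 6 containers of capacity 900 kg exists — the minimum is 7.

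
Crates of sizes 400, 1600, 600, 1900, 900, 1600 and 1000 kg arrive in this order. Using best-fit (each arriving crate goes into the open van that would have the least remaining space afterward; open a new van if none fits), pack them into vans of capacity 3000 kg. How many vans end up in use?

3

  400 → van 1 (new)  [load 400/3000]
  1600 → van 1  [load 2000/3000]
  600 → van 1  [load 2600/3000]
  1900 → van 2 (new)  [load 1900/3000]
  900 → van 2  [load 2800/3000]
  1600 → van 3 (new)  [load 1600/3000]
  1000 → van 3  [load 2600/3000]
3 vans opened.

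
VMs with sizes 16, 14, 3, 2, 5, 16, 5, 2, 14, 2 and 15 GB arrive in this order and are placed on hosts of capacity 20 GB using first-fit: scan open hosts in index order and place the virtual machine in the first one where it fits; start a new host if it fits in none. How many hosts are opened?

6

  16 → host 1 (new)  [load 16/20]
  14 → host 2 (new)  [load 14/20]
  3 → host 1  [load 19/20]
  2 → host 2  [load 16/20]
  5 → host 3 (new)  [load 5/20]
  16 → host 4 (new)  [load 16/20]
  5 → host 3  [load 10/20]
  2 → host 2  [load 18/20]
  14 → host 5 (new)  [load 14/20]
  2 → host 2  [load 20/20]
  15 → host 6 (new)  [load 15/20]
6 hosts opened.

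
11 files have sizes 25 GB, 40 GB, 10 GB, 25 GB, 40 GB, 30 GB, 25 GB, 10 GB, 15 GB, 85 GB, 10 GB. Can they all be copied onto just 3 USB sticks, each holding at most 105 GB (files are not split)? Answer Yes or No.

Yes

A valid assignment using 3 USB sticks:
  USB stick 1: 85 + 10 + 10 = 105
  USB stick 2: 40 + 40 + 25 = 105
  USB stick 3: 30 + 25 + 25 + 15 + 10 = 105
Every load is within 105 GB, so 3 USB sticks suffice.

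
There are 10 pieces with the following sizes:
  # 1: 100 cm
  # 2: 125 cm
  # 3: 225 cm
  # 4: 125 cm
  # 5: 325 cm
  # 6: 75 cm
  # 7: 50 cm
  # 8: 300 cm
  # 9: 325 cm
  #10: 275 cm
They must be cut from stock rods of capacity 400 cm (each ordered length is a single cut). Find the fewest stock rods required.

5

Total = 325 + 325 + 300 + 275 + 225 + 125 + 125 + 100 + 75 + 50 = 1925 cm.
Lower bound: ⌈1925/400⌉ = 5 stock rods.
A packing using 5 stock rods:
  stock rod 1: 325 + 75 = 400
  stock rod 2: 325 + 50 = 375
  stock rod 3: 300 + 100 = 400
  stock rod 4: 275 + 125 = 400
  stock rod 5: 225 + 125 = 350
This matches the lower bound, so 5 is optimal.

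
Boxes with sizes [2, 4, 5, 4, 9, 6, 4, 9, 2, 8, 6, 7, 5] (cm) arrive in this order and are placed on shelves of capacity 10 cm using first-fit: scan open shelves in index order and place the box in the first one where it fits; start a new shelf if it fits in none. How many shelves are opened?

9

  2 → shelf 1 (new)  [load 2/10]
  4 → shelf 1  [load 6/10]
  5 → shelf 2 (new)  [load 5/10]
  4 → shelf 1  [load 10/10]
  9 → shelf 3 (new)  [load 9/10]
  6 → shelf 4 (new)  [load 6/10]
  4 → shelf 2  [load 9/10]
  9 → shelf 5 (new)  [load 9/10]
  2 → shelf 4  [load 8/10]
  8 → shelf 6 (new)  [load 8/10]
  6 → shelf 7 (new)  [load 6/10]
  7 → shelf 8 (new)  [load 7/10]
  5 → shelf 9 (new)  [load 5/10]
9 shelves opened.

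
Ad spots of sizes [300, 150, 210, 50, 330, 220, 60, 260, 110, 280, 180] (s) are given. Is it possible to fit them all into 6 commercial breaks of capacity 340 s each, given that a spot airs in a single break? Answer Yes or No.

No

Total = 2150 s; ⌈2150/340⌉ = 7.
At least 7 commercial breaks are required, but only 6 are allowed.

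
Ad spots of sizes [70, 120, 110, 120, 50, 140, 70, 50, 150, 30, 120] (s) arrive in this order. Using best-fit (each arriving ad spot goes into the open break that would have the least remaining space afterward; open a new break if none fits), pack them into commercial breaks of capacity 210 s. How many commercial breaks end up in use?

6

  70 → break 1 (new)  [load 70/210]
  120 → break 1  [load 190/210]
  110 → break 2 (new)  [load 110/210]
  120 → break 3 (new)  [load 120/210]
  50 → break 3  [load 170/210]
  140 → break 4 (new)  [load 140/210]
  70 → break 4  [load 210/210]
  50 → break 2  [load 160/210]
  150 → break 5 (new)  [load 150/210]
  30 → break 3  [load 200/210]
  120 → break 6 (new)  [load 120/210]
6 commercial breaks opened.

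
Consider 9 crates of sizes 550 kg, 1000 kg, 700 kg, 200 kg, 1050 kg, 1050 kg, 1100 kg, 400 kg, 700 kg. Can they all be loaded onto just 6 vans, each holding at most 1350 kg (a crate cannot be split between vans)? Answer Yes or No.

Yes

A valid assignment using 6 vans:
  van 1: 1100 + 200 = 1300
  van 2: 1050 = 1050
  van 3: 1050 = 1050
  van 4: 1000 = 1000
  van 5: 700 + 550 = 1250
  van 6: 700 + 400 = 1100
Every load is within 1350 kg, so 6 vans suffice.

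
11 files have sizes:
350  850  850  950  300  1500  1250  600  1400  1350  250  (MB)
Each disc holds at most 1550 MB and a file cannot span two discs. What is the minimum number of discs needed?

Total = 1500 + 1400 + 1350 + 1250 + 950 + 850 + 850 + 600 + 350 + 300 + 250 = 9650 MB.
Lower bound: ⌈9650/1550⌉ = 7 discs.
A packing using 7 discs:
  disc 1: 1500 = 1500
  disc 2: 1400 = 1400
  disc 3: 1350 = 1350
  disc 4: 1250 + 300 = 1550
  disc 5: 950 + 600 = 1550
  disc 6: 850 + 350 + 250 = 1450
  disc 7: 850 = 850
This matches the lower bound, so 7 is optimal.

7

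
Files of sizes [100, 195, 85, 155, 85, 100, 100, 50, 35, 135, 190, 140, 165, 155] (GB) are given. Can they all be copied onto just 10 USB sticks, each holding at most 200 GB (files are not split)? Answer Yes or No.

A valid assignment using 10 USB sticks:
  USB stick 1: 195 = 195
  USB stick 2: 190 = 190
  USB stick 3: 165 + 35 = 200
  USB stick 4: 155 = 155
  USB stick 5: 155 = 155
  USB stick 6: 140 + 50 = 190
  USB stick 7: 135 = 135
  USB stick 8: 100 + 100 = 200
  USB stick 9: 100 + 85 = 185
  USB stick 10: 85 = 85
Every load is within 200 GB, so 10 USB sticks suffice.

Yes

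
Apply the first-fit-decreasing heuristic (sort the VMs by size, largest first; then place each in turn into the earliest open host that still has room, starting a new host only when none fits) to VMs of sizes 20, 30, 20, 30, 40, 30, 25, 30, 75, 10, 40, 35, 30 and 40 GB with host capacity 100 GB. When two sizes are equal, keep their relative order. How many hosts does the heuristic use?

5

Sorted descending: 75, 40, 40, 40, 35, 30, 30, 30, 30, 30, 25, 20, 20, 10.
  75 → host 1 (new)  [load 75/100]
  40 → host 2 (new)  [load 40/100]
  40 → host 2  [load 80/100]
  40 → host 3 (new)  [load 40/100]
  35 → host 3  [load 75/100]
  30 → host 4 (new)  [load 30/100]
  30 → host 4  [load 60/100]
  30 → host 4  [load 90/100]
  30 → host 5 (new)  [load 30/100]
  30 → host 5  [load 60/100]
  25 → host 1  [load 100/100]
  20 → host 2  [load 100/100]
  20 → host 3  [load 95/100]
  10 → host 4  [load 100/100]
5 hosts opened.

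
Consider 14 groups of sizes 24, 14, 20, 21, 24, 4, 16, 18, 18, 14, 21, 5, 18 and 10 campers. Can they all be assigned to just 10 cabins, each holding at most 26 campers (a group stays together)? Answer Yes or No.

Total = 227 campers; ⌈227/26⌉ = 9.
11 groups each exceed half the capacity and cannot share a cabin, forcing at least 11 cabins.
At least 11 cabins are required, but only 10 are allowed.

No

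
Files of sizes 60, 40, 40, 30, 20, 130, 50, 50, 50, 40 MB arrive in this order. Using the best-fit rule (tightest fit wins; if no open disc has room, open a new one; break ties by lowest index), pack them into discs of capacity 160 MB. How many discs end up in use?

  60 → disc 1 (new)  [load 60/160]
  40 → disc 1  [load 100/160]
  40 → disc 1  [load 140/160]
  30 → disc 2 (new)  [load 30/160]
  20 → disc 1  [load 160/160]
  130 → disc 2  [load 160/160]
  50 → disc 3 (new)  [load 50/160]
  50 → disc 3  [load 100/160]
  50 → disc 3  [load 150/160]
  40 → disc 4 (new)  [load 40/160]
4 discs opened.

4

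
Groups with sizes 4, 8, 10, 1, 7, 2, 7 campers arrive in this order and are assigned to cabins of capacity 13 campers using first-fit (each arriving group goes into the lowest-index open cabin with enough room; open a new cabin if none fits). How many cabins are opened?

4

  4 → cabin 1 (new)  [load 4/13]
  8 → cabin 1  [load 12/13]
  10 → cabin 2 (new)  [load 10/13]
  1 → cabin 1  [load 13/13]
  7 → cabin 3 (new)  [load 7/13]
  2 → cabin 2  [load 12/13]
  7 → cabin 4 (new)  [load 7/13]
4 cabins opened.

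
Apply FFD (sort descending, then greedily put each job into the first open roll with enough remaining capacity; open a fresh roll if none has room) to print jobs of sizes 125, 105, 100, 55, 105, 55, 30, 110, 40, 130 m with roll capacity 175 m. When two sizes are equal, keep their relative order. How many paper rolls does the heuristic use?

Sorted descending: 130, 125, 110, 105, 105, 100, 55, 55, 40, 30.
  130 → roll 1 (new)  [load 130/175]
  125 → roll 2 (new)  [load 125/175]
  110 → roll 3 (new)  [load 110/175]
  105 → roll 4 (new)  [load 105/175]
  105 → roll 5 (new)  [load 105/175]
  100 → roll 6 (new)  [load 100/175]
  55 → roll 3  [load 165/175]
  55 → roll 4  [load 160/175]
  40 → roll 1  [load 170/175]
  30 → roll 2  [load 155/175]
6 paper rolls opened.

6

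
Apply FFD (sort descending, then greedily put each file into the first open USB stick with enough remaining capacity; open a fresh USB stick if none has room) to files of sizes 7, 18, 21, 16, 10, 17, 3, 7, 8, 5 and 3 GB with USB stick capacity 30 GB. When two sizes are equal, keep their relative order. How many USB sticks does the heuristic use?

Sorted descending: 21, 18, 17, 16, 10, 8, 7, 7, 5, 3, 3.
  21 → USB stick 1 (new)  [load 21/30]
  18 → USB stick 2 (new)  [load 18/30]
  17 → USB stick 3 (new)  [load 17/30]
  16 → USB stick 4 (new)  [load 16/30]
  10 → USB stick 2  [load 28/30]
  8 → USB stick 1  [load 29/30]
  7 → USB stick 3  [load 24/30]
  7 → USB stick 4  [load 23/30]
  5 → USB stick 3  [load 29/30]
  3 → USB stick 4  [load 26/30]
  3 → USB stick 4  [load 29/30]
4 USB sticks opened.

4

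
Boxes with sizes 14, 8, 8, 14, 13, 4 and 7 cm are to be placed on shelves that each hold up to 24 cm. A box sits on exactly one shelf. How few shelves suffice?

Total = 14 + 14 + 13 + 8 + 8 + 7 + 4 = 68 cm.
Lower bound: ⌈68/24⌉ = 3 shelves.
A packing using 3 shelves:
  shelf 1: 14 + 8 = 22
  shelf 2: 14 + 8 = 22
  shelf 3: 13 + 7 + 4 = 24
This matches the lower bound, so 3 is optimal.

3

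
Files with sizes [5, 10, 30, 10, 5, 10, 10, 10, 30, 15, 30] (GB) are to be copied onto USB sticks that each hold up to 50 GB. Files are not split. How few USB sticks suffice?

Total = 30 + 30 + 30 + 15 + 10 + 10 + 10 + 10 + 10 + 5 + 5 = 165 GB.
Lower bound: ⌈165/50⌉ = 4 USB sticks.
A packing using 4 USB sticks:
  USB stick 1: 30 + 15 + 5 = 50
  USB stick 2: 30 + 10 + 10 = 50
  USB stick 3: 30 + 10 + 10 = 50
  USB stick 4: 10 + 5 = 15
This matches the lower bound, so 4 is optimal.

4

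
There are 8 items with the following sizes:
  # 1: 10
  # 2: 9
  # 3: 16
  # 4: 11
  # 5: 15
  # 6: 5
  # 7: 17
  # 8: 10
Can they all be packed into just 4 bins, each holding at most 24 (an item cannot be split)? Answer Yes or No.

Total = 93; ⌈93/24⌉ = 4.
The bound of 4 does not rule out 4, but exhaustive search shows no assignment into 4 bins of capacity 24 exists — the minimum is 5.

No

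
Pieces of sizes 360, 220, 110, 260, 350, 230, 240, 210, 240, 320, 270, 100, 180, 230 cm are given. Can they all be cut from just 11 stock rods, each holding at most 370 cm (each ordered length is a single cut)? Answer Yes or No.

No

Total = 3320 cm; ⌈3320/370⌉ = 9.
11 pieces each exceed half the capacity and cannot share a stock rod, forcing at least 11 stock rods.
The bound of 11 does not rule out 11, but exhaustive search shows no assignment into 11 stock rods of capacity 370 cm exists — the minimum is 12.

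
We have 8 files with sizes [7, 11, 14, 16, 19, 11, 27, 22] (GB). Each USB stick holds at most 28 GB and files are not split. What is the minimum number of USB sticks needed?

Total = 27 + 22 + 19 + 16 + 14 + 11 + 11 + 7 = 127 GB.
Lower bound: ⌈127/28⌉ = 5 USB sticks.
A packing using 5 USB sticks:
  USB stick 1: 27 = 27
  USB stick 2: 22 = 22
  USB stick 3: 19 + 7 = 26
  USB stick 4: 16 + 11 = 27
  USB stick 5: 14 + 11 = 25
This matches the lower bound, so 5 is optimal.

5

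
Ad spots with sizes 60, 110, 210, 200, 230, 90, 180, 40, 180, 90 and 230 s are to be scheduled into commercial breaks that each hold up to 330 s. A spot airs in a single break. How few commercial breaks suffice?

Total = 230 + 230 + 210 + 200 + 180 + 180 + 110 + 90 + 90 + 60 + 40 = 1620 s.
Lower bound: ⌈1620/330⌉ = 5 commercial breaks.
Also, 6 ad spots each exceed 165 s, and no two of those can share a break, so at least 6 commercial breaks are needed.
A packing using 6 commercial breaks:
  break 1: 230 + 90 = 320
  break 2: 230 + 90 = 320
  break 3: 210 + 110 = 320
  break 4: 200 + 60 + 40 = 300
  break 5: 180 = 180
  break 6: 180 = 180
This matches the lower bound, so 6 is optimal.

6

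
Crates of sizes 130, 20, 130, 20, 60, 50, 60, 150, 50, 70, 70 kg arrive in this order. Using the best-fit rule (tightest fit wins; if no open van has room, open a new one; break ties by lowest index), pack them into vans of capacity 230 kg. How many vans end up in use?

4

  130 → van 1 (new)  [load 130/230]
  20 → van 1  [load 150/230]
  130 → van 2 (new)  [load 130/230]
  20 → van 1  [load 170/230]
  60 → van 1  [load 230/230]
  50 → van 2  [load 180/230]
  60 → van 3 (new)  [load 60/230]
  150 → van 3  [load 210/230]
  50 → van 2  [load 230/230]
  70 → van 4 (new)  [load 70/230]
  70 → van 4  [load 140/230]
4 vans opened.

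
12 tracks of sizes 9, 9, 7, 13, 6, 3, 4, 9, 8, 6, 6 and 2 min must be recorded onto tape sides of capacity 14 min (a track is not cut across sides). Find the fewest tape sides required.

Total = 13 + 9 + 9 + 9 + 8 + 7 + 6 + 6 + 6 + 4 + 3 + 2 = 82 min.
Lower bound: ⌈82/14⌉ = 6 tape sides.
A packing using 7 tape sides:
  side 1: 13 = 13
  side 2: 9 + 4 = 13
  side 3: 9 + 3 + 2 = 14
  side 4: 9 = 9
  side 5: 8 + 6 = 14
  side 6: 7 + 6 = 13
  side 7: 6 = 6
No arrangement into 6 tape sides stays within capacity, so 7 is optimal.

7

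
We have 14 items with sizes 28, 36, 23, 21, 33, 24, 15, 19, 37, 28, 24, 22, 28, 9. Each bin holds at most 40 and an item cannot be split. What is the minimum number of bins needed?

Total = 37 + 36 + 33 + 28 + 28 + 28 + 24 + 24 + 23 + 22 + 21 + 19 + 15 + 9 = 347.
Lower bound: ⌈347/40⌉ = 9 bins.
Also, 11 items each exceed 20, and no two of those can share a bin, so at least 11 bins are needed.
A packing using 11 bins:
  bin 1: 37 = 37
  bin 2: 36 = 36
  bin 3: 33 = 33
  bin 4: 28 + 9 = 37
  bin 5: 28 = 28
  bin 6: 28 = 28
  bin 7: 24 + 15 = 39
  bin 8: 24 = 24
  bin 9: 23 = 23
  bin 10: 22 = 22
  bin 11: 21 + 19 = 40
This matches the lower bound, so 11 is optimal.

11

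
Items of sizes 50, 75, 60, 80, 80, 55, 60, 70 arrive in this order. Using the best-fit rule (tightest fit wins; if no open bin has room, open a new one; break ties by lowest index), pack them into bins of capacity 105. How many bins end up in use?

  50 → bin 1 (new)  [load 50/105]
  75 → bin 2 (new)  [load 75/105]
  60 → bin 3 (new)  [load 60/105]
  80 → bin 4 (new)  [load 80/105]
  80 → bin 5 (new)  [load 80/105]
  55 → bin 1  [load 105/105]
  60 → bin 6 (new)  [load 60/105]
  70 → bin 7 (new)  [load 70/105]
7 bins opened.

7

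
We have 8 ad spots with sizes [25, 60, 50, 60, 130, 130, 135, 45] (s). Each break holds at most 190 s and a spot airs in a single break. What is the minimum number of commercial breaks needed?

Total = 135 + 130 + 130 + 60 + 60 + 50 + 45 + 25 = 635 s.
Lower bound: ⌈635/190⌉ = 4 commercial breaks.
A packing using 4 commercial breaks:
  break 1: 135 + 50 = 185
  break 2: 130 + 60 = 190
  break 3: 130 + 60 = 190
  break 4: 45 + 25 = 70
This matches the lower bound, so 4 is optimal.

4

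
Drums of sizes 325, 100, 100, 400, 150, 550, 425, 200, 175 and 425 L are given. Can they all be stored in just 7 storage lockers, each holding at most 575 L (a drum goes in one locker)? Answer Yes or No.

Yes

A valid assignment using 6 storage lockers:
  locker 1: 550 = 550
  locker 2: 425 + 150 = 575
  locker 3: 425 + 100 = 525
  locker 4: 400 + 175 = 575
  locker 5: 325 + 200 = 525
  locker 6: 100 = 100
That uses only 6 ≤ 7, so 7 storage lockers are enough.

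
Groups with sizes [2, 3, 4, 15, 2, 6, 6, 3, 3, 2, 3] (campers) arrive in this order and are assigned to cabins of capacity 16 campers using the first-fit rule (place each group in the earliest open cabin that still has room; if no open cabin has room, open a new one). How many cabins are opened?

4

  2 → cabin 1 (new)  [load 2/16]
  3 → cabin 1  [load 5/16]
  4 → cabin 1  [load 9/16]
  15 → cabin 2 (new)  [load 15/16]
  2 → cabin 1  [load 11/16]
  6 → cabin 3 (new)  [load 6/16]
  6 → cabin 3  [load 12/16]
  3 → cabin 1  [load 14/16]
  3 → cabin 3  [load 15/16]
  2 → cabin 1  [load 16/16]
  3 → cabin 4 (new)  [load 3/16]
4 cabins opened.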